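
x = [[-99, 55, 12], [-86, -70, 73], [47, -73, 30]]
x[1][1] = -70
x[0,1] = 55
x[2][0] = 47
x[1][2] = 73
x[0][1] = 55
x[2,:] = [47, -73, 30]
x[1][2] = 73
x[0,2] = 12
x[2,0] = 47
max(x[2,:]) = 47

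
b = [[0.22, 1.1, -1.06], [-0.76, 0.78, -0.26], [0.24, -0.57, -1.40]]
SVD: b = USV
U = [[0.77, 0.34, -0.54], [0.27, 0.6, 0.76], [0.58, -0.73, 0.36]]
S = [1.85, 1.46, 0.66]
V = [[0.06,0.39,-0.92],[-0.38,0.86,0.34],[-0.92,-0.33,-0.20]]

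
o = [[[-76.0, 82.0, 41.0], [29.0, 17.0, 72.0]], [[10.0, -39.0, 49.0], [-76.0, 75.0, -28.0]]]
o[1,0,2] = 49.0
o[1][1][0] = -76.0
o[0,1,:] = [29.0, 17.0, 72.0]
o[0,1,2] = 72.0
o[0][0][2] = 41.0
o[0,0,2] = 41.0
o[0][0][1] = 82.0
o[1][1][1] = 75.0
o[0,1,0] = 29.0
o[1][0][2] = 49.0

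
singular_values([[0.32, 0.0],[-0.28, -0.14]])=[0.44, 0.1]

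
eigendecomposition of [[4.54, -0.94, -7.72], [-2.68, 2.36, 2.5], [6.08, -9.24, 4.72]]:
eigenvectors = [[(-0.05+0.63j), (-0.05-0.63j), (0.72+0j)], [(-0.1-0.26j), -0.10+0.26j, 0.62+0.00j], [(0.72+0j), 0.72-0.00j, 0.31+0.00j]]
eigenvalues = [(5.58+8.63j), (5.58-8.63j), (0.46+0j)]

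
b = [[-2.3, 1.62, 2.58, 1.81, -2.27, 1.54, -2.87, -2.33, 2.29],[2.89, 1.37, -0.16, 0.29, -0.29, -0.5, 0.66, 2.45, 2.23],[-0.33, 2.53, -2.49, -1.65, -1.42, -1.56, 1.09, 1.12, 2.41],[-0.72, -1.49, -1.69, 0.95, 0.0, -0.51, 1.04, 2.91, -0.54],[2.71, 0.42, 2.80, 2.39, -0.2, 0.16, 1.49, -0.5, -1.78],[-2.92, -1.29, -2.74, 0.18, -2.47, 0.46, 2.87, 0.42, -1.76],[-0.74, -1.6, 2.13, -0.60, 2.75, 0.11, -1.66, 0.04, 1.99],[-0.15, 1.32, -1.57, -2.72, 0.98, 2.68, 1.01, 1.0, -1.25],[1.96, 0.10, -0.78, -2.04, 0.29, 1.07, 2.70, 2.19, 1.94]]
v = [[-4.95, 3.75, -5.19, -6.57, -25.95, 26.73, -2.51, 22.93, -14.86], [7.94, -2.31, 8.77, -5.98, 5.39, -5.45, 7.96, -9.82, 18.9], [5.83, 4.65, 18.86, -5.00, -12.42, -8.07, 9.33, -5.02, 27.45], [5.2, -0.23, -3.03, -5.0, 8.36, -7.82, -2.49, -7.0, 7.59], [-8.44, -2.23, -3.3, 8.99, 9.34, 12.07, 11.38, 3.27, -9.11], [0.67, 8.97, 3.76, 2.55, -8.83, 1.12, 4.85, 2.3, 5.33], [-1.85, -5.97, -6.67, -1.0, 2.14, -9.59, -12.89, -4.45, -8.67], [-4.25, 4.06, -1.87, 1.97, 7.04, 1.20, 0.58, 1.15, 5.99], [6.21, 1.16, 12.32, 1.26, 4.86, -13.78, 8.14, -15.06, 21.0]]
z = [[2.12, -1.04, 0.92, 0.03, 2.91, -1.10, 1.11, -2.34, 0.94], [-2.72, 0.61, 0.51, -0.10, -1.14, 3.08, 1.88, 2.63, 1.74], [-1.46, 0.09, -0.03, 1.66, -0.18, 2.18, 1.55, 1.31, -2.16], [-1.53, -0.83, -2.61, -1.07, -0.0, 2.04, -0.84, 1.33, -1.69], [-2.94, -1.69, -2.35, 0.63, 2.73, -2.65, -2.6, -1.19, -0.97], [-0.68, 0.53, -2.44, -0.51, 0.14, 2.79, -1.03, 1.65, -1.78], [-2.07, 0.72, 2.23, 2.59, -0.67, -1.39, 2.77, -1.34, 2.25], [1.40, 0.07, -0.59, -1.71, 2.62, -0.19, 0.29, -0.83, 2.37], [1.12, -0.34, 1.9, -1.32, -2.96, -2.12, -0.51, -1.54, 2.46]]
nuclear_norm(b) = 39.53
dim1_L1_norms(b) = [19.61, 10.84, 14.6, 9.85, 12.45, 15.11, 11.62, 12.68, 13.07]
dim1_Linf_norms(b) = [2.87, 2.89, 2.53, 2.91, 2.8, 2.92, 2.75, 2.72, 2.7]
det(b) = -4152.39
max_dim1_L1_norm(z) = 17.75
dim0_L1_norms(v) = [45.34, 33.33, 63.77, 38.32, 84.33, 85.83, 60.13, 71.0, 118.9]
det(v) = -1365770.44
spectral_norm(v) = 67.34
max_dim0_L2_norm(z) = 6.39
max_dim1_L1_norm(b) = 19.61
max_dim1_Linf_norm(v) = 27.45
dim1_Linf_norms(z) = [2.91, 3.08, 2.18, 2.61, 2.94, 2.79, 2.77, 2.62, 2.96]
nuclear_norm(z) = 35.97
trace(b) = -0.93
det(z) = 713.56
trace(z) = 11.55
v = b @ z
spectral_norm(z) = 9.63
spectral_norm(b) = 9.20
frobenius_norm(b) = 15.65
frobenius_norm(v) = 86.07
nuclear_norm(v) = 171.75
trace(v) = 26.32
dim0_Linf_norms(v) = [8.44, 8.97, 18.86, 8.99, 25.95, 26.73, 12.89, 22.93, 27.45]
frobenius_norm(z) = 15.44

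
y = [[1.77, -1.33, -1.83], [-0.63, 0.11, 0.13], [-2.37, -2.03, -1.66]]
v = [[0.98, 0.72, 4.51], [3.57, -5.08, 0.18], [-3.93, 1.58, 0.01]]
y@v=[[4.18,5.14,7.72],[-0.74,-0.81,-2.82],[-3.05,5.98,-11.07]]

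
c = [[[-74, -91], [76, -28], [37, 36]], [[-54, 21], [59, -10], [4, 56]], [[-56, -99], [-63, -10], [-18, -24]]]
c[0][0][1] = -91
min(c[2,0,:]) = -99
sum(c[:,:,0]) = -89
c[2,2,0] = -18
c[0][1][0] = 76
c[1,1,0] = 59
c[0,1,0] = 76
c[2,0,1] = -99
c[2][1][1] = -10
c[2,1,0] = -63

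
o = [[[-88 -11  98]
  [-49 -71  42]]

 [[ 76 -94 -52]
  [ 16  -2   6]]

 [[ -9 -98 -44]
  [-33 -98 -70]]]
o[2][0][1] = -98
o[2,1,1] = -98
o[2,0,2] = -44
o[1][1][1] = -2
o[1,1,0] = 16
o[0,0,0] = -88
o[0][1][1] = -71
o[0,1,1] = -71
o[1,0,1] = -94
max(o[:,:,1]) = -2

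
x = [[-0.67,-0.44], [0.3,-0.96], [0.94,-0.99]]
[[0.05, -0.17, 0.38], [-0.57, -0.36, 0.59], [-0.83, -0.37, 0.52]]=x@[[-0.39, 0.01, -0.14], [0.47, 0.38, -0.66]]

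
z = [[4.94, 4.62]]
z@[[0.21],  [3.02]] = [[14.99]]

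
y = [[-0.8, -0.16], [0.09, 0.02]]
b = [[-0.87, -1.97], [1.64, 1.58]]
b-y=[[-0.07,-1.81], [1.55,1.56]]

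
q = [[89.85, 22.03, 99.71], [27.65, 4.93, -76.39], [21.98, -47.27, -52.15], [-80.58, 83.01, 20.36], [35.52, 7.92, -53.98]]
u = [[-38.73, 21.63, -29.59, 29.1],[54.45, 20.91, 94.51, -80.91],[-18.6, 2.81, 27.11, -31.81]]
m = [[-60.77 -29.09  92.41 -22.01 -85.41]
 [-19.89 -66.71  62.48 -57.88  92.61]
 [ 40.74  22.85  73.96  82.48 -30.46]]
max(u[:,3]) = 29.1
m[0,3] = -22.01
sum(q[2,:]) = -77.44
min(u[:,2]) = -29.59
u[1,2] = 94.51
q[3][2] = 20.36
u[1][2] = 94.51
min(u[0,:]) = -38.73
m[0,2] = 92.41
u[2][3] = -31.81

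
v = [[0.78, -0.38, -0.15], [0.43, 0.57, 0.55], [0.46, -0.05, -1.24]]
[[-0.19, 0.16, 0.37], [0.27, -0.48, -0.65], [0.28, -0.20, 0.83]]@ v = [[0.09, 0.14, -0.34], [-0.29, -0.34, 0.50], [0.51, -0.26, -1.18]]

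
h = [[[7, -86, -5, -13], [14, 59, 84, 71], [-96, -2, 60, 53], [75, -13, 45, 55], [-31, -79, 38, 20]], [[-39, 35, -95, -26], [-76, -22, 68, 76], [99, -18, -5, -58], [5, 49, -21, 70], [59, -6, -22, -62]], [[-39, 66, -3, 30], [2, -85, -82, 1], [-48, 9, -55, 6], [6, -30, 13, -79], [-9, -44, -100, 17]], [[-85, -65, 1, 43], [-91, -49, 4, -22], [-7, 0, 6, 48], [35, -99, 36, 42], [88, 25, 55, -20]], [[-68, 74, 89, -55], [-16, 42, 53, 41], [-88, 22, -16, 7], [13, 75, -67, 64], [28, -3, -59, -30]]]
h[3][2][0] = -7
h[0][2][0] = -96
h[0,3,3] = 55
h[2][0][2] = -3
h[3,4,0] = 88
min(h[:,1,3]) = -22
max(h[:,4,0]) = 88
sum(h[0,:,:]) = 256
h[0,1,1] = 59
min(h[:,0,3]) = -55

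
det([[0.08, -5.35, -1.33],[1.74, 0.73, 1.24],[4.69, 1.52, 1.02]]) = -20.674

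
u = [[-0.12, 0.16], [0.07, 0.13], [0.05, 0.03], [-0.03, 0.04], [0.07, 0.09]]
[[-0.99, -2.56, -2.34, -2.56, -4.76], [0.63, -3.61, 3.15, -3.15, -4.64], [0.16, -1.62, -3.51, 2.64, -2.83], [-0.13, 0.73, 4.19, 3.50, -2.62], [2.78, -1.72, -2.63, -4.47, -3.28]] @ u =[[-0.43, -1.09], [-0.40, -0.82], [-0.59, -0.44], [-0.01, 0.1], [-0.68, -0.33]]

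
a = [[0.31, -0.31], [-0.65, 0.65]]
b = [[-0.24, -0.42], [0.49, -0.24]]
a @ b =[[-0.23, -0.06], [0.47, 0.12]]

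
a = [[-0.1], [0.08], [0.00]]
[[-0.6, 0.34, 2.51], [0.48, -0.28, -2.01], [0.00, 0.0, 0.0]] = a@ [[5.95,-3.44,-25.11]]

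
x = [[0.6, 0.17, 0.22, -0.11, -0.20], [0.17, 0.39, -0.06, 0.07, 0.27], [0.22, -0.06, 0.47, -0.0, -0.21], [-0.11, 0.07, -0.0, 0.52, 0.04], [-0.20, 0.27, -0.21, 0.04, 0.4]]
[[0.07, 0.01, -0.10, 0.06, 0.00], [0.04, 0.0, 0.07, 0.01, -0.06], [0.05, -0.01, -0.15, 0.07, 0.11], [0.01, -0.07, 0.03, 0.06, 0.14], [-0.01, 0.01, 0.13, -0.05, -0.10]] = x@[[0.09, -0.14, -0.13, 0.17, 0.09], [0.06, 0.23, 0.19, -0.14, -0.27], [0.08, -0.02, -0.22, 0.09, 0.18], [0.03, -0.19, 0.01, 0.17, 0.33], [0.02, -0.19, 0.02, 0.09, 0.05]]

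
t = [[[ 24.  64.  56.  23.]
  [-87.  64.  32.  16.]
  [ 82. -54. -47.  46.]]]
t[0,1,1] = 64.0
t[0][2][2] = -47.0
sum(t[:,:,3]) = 85.0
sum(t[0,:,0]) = 19.0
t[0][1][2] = 32.0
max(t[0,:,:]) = 82.0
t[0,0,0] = 24.0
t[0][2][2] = -47.0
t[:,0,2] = [56.0]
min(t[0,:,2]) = -47.0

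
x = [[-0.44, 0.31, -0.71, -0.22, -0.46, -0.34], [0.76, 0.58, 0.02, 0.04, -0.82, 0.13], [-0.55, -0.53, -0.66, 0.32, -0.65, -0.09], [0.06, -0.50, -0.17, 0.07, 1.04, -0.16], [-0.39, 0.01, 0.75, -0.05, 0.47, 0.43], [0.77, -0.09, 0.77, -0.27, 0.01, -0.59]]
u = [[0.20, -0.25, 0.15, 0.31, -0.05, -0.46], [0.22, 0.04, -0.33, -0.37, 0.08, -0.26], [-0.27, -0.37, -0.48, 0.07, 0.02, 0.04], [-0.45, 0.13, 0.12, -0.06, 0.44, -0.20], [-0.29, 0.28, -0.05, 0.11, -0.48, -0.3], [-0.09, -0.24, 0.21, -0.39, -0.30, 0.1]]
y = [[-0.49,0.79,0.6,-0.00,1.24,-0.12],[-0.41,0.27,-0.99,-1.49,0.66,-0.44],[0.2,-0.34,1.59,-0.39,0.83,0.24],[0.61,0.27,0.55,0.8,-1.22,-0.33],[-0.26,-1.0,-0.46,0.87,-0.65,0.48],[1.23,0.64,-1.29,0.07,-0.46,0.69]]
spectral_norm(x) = 1.88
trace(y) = 2.21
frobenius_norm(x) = 2.91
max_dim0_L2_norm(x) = 1.62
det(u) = -0.07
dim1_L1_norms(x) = [2.48, 2.35, 2.8, 2.0, 2.1, 2.5]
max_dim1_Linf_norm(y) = 1.59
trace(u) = -0.68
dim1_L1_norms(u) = [1.42, 1.3, 1.25, 1.4, 1.51, 1.33]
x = y @ u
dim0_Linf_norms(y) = [1.23, 1.0, 1.59, 1.49, 1.24, 0.69]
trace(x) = -0.57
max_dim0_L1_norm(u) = 1.52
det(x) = 0.01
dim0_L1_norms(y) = [3.2, 3.31, 5.48, 3.62, 5.06, 2.3]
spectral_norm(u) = 0.75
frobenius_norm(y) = 4.51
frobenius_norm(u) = 1.61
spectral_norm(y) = 2.94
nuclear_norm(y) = 9.40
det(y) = -0.06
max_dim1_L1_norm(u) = 1.51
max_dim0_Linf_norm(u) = 0.48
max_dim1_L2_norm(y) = 2.07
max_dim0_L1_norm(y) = 5.48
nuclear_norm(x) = 6.01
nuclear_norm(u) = 3.90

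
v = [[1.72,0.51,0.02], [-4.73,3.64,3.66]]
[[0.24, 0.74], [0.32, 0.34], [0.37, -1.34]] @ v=[[-3.09, 2.82, 2.71], [-1.06, 1.4, 1.25], [6.97, -4.69, -4.90]]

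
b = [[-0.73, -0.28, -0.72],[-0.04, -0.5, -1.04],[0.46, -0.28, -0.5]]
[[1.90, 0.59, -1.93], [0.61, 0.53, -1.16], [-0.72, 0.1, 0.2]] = b @ [[-2.14,  -0.24,  1.42],[-0.36,  0.82,  -2.02],[-0.33,  -0.89,  2.03]]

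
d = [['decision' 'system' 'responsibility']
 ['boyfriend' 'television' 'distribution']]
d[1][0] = 'boyfriend'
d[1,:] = ['boyfriend', 'television', 'distribution']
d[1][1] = 'television'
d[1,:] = ['boyfriend', 'television', 'distribution']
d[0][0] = 'decision'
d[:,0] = ['decision', 'boyfriend']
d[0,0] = 'decision'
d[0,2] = 'responsibility'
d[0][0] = 'decision'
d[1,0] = 'boyfriend'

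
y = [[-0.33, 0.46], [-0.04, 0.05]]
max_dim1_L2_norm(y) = 0.57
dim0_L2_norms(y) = [0.33, 0.46]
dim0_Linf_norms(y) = [0.33, 0.46]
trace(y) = -0.28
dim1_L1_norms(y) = [0.79, 0.09]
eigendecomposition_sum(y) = [[-0.33, 0.47], [-0.04, 0.06]] + [[0.00, -0.01], [0.00, -0.01]]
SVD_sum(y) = [[-0.33, 0.46], [-0.04, 0.05]] + [[0.0, 0.0],  [-0.00, -0.0]]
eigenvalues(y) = [-0.27, -0.01]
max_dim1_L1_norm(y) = 0.79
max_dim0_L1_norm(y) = 0.51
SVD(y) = [[-0.99, -0.11],  [-0.11, 0.99]] @ diag([0.5697270208080141, 0.0033349304677621405]) @ [[0.58, -0.81], [-0.81, -0.58]]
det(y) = 0.00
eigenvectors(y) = [[-0.99, -0.82], [-0.12, -0.57]]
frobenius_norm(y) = 0.57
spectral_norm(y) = 0.57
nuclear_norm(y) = 0.57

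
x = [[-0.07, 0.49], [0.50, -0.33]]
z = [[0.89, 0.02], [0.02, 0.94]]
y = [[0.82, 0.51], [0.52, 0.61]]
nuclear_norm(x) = 1.02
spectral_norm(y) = 1.24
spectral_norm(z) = 0.95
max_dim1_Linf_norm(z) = 0.94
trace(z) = 1.83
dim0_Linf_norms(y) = [0.82, 0.61]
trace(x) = -0.40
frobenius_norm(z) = 1.29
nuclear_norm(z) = 1.83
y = x + z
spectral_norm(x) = 0.71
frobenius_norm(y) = 1.25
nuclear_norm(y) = 1.43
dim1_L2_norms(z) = [0.89, 0.94]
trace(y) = 1.43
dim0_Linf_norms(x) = [0.5, 0.49]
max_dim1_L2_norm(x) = 0.6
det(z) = 0.84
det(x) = -0.22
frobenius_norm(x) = 0.78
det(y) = 0.23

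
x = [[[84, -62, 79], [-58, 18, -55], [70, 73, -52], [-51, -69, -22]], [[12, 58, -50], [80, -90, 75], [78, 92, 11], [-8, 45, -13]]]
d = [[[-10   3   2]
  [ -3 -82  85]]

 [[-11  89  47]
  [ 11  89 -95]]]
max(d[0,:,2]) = 85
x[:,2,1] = [73, 92]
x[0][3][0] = -51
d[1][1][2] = -95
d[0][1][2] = 85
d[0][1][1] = -82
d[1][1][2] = -95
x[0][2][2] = -52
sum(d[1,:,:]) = 130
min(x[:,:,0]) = -58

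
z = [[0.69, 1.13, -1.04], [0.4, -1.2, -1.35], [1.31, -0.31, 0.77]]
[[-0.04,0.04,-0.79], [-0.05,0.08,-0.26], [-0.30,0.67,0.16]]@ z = [[-1.05, 0.15, -0.62],[-0.34, -0.07, -0.26],[0.27, -1.19, -0.47]]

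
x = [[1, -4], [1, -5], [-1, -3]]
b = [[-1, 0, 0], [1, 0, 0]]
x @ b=[[-5, 0, 0], [-6, 0, 0], [-2, 0, 0]]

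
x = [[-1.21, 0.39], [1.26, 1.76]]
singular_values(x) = [2.21, 1.18]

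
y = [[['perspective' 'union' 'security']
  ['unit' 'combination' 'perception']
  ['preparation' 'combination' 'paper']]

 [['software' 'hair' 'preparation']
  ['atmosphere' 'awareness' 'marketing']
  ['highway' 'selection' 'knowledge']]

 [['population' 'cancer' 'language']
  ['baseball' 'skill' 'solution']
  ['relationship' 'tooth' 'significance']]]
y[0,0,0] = 'perspective'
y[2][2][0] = 'relationship'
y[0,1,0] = 'unit'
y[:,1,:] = [['unit', 'combination', 'perception'], ['atmosphere', 'awareness', 'marketing'], ['baseball', 'skill', 'solution']]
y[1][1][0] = 'atmosphere'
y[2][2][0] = 'relationship'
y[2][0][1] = 'cancer'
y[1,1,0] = 'atmosphere'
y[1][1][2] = 'marketing'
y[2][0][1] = 'cancer'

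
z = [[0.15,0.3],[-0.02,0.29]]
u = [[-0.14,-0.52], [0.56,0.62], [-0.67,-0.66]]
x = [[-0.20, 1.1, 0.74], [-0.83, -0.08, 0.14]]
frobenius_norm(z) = 0.44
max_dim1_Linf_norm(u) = 0.67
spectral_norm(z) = 0.43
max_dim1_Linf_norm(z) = 0.3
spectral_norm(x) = 1.35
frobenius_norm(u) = 1.37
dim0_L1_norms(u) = [1.37, 1.8]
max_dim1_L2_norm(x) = 1.34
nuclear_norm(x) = 2.18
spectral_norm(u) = 1.35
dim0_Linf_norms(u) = [0.67, 0.66]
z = x @ u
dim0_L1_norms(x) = [1.03, 1.18, 0.88]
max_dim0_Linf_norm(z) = 0.3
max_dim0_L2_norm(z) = 0.42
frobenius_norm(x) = 1.59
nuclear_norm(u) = 1.59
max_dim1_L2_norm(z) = 0.34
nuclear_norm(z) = 0.54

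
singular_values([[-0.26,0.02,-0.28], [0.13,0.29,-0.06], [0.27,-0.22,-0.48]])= [0.61, 0.37, 0.32]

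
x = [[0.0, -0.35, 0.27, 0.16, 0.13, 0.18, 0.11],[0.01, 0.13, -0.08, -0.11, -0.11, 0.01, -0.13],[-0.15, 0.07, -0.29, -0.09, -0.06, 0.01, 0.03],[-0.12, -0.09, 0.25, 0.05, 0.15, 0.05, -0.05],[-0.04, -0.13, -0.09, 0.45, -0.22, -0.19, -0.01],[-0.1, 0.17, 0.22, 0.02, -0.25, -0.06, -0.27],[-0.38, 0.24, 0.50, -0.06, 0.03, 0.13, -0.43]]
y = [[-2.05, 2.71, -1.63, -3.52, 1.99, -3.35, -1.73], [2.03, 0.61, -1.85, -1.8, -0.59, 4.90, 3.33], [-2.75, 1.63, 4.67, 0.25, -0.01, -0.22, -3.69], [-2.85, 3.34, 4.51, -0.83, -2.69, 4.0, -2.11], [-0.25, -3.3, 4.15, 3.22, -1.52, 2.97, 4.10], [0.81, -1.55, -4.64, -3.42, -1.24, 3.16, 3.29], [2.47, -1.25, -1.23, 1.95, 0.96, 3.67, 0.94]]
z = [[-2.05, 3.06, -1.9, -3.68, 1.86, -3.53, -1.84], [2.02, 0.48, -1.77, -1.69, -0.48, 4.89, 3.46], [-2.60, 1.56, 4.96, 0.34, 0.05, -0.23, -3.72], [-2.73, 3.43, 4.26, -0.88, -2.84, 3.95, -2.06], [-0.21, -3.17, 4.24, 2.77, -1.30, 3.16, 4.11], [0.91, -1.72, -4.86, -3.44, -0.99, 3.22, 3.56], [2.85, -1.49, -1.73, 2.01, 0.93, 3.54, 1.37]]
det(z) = 10938.49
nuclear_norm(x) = 2.73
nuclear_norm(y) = 39.65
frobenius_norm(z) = 19.25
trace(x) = -0.82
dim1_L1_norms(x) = [1.2, 0.58, 0.7, 0.76, 1.13, 1.09, 1.77]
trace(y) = 4.98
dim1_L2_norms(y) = [6.69, 6.83, 6.76, 8.25, 8.15, 7.66, 5.32]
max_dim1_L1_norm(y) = 20.33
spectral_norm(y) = 12.49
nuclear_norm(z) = 40.13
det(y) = 9765.05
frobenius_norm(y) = 18.93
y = z + x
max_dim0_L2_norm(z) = 9.7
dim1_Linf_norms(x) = [0.35, 0.13, 0.29, 0.25, 0.45, 0.27, 0.5]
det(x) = 0.00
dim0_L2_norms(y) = [5.55, 6.03, 9.41, 6.5, 4.04, 9.14, 7.79]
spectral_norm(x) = 0.94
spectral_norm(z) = 12.97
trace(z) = 5.80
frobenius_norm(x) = 1.34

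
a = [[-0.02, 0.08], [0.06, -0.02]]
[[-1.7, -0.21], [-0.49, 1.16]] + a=[[-1.72, -0.13], [-0.43, 1.14]]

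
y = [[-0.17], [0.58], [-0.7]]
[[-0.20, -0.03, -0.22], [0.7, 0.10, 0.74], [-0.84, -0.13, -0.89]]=y @ [[1.2, 0.18, 1.27]]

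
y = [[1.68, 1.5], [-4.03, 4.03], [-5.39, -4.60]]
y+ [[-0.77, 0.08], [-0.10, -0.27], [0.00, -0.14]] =[[0.91,  1.58], [-4.13,  3.76], [-5.39,  -4.74]]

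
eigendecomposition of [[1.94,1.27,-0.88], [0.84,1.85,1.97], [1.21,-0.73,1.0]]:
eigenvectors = [[0.69+0.00j,  (0.13-0.49j),  0.13+0.49j], [0.71+0.00j,  (0.11+0.59j),  (0.11-0.59j)], [(0.15+0j),  (-0.61+0j),  -0.61-0.00j]]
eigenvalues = [(3.07+0j), (0.86+1.67j), (0.86-1.67j)]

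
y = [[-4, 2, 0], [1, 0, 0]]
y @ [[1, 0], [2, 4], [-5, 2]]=[[0, 8], [1, 0]]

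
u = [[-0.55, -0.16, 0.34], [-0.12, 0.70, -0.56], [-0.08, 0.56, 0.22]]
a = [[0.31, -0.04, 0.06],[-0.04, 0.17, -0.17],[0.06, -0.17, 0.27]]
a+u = [[-0.24, -0.2, 0.4], [-0.16, 0.87, -0.73], [-0.02, 0.39, 0.49]]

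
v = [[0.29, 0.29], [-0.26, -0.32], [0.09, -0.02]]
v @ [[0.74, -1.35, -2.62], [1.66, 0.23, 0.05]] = [[0.70, -0.32, -0.75], [-0.72, 0.28, 0.67], [0.03, -0.13, -0.24]]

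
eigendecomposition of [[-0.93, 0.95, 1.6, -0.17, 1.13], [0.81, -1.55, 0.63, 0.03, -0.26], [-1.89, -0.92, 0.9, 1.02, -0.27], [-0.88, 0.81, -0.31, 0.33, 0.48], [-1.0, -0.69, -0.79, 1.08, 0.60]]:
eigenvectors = [[(0.59+0j), (0.26-0.52j), 0.26+0.52j, -0.16+0.00j, (0.4+0j)], [-0.68+0.00j, -0.02-0.25j, -0.02+0.25j, (0.1+0j), (0.33+0j)], [0.01+0.00j, 0.60+0.00j, 0.60-0.00j, (0.31+0j), 0.23+0.00j], [0.42+0.00j, (0.17+0.1j), (0.17-0.1j), (-0.34+0j), (0.81+0j)], [(-0.11+0j), (0.41+0.18j), (0.41-0.18j), (-0.87+0j), -0.13+0.00j]]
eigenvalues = [(-2.33+0j), (0.21+2.1j), (0.21-2.1j), (1.2+0j), (0.06+0j)]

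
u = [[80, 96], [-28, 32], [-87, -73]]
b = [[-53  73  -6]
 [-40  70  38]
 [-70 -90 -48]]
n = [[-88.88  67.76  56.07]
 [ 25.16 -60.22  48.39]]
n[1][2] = 48.39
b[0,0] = -53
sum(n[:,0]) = -63.72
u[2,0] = -87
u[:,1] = [96, 32, -73]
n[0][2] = 56.07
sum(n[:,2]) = 104.46000000000001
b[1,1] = 70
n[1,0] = 25.16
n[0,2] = 56.07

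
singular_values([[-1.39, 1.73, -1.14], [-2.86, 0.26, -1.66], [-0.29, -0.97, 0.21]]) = [3.92, 1.7, 0.12]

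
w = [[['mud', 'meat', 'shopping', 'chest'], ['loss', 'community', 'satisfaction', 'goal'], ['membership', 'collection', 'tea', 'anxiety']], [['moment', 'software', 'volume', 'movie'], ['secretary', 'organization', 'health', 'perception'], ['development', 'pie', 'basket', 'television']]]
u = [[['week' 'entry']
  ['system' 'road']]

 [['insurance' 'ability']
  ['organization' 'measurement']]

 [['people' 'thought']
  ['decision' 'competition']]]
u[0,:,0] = ['week', 'system']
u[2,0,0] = 'people'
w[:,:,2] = [['shopping', 'satisfaction', 'tea'], ['volume', 'health', 'basket']]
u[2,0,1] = 'thought'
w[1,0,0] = 'moment'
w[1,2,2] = 'basket'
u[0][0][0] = 'week'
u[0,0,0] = 'week'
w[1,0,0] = 'moment'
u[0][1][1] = 'road'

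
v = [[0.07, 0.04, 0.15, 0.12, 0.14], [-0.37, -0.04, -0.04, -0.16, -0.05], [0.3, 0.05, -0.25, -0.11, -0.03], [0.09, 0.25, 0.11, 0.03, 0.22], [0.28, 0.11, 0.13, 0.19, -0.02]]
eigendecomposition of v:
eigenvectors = [[(0.38+0.08j), 0.38-0.08j, (0.29+0j), (-0.28+0j), (-0.05+0j)], [-0.72+0.00j, -0.72-0.00j, 0.24+0.00j, (0.23+0j), -0.26+0.00j], [(0.16-0.11j), (0.16+0.11j), (-0.93+0j), -0.60+0.00j, (-0.36+0j)], [-0.09+0.37j, (-0.09-0.37j), 0.03+0.00j, (0.71+0j), -0.32+0.00j], [(0.31+0.2j), (0.31-0.2j), (0.02+0j), 0.09+0.00j, (0.83+0j)]]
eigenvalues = [(0.17+0.13j), (0.17-0.13j), (-0.35+0j), (0.01+0j), (-0.2+0j)]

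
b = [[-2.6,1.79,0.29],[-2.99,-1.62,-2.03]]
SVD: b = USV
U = [[-0.47,-0.88], [-0.88,0.47]]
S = [4.24, 2.78]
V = [[0.91, 0.14, 0.39], [0.31, -0.84, -0.44]]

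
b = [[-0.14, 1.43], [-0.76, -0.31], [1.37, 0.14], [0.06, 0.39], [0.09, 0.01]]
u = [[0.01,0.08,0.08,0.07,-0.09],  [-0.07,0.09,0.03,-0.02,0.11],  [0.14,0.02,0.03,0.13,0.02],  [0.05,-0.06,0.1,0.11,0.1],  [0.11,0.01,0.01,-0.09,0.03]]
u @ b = [[0.04, 0.03], [-0.01, -0.13], [0.02, 0.25], [0.19, 0.15], [-0.01, 0.12]]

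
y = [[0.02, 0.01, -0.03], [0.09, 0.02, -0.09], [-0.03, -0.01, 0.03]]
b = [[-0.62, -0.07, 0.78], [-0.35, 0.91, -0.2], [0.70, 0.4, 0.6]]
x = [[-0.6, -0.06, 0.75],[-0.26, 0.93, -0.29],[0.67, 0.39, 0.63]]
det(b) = -1.00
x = y + b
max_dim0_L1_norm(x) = 1.67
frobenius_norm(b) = 1.73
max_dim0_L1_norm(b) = 1.67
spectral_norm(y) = 0.14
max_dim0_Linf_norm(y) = 0.09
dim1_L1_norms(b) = [1.47, 1.46, 1.7]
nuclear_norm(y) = 0.15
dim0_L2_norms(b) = [1.0, 1.0, 1.0]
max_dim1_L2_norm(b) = 1.0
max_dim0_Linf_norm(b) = 0.91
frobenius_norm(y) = 0.14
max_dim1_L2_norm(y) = 0.13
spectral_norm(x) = 1.05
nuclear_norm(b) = 3.00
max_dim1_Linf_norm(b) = 0.91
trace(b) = 0.89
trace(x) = 0.96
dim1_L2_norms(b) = [1.0, 1.0, 1.0]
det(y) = 0.00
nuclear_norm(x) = 2.97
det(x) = -0.96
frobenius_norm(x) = 1.71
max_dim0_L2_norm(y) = 0.1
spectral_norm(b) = 1.01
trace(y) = 0.07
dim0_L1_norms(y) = [0.14, 0.04, 0.15]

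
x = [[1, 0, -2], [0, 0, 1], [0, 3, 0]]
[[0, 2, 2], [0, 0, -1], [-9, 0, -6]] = x @ [[0, 2, 0], [-3, 0, -2], [0, 0, -1]]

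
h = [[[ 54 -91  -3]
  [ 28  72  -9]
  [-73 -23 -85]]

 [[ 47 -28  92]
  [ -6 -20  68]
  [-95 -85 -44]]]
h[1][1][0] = -6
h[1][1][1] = -20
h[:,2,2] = [-85, -44]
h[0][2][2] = -85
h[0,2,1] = -23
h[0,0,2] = -3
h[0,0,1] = -91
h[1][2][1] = -85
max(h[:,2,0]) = -73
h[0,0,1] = -91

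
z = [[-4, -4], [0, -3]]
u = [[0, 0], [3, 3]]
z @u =[[-12, -12], [-9, -9]]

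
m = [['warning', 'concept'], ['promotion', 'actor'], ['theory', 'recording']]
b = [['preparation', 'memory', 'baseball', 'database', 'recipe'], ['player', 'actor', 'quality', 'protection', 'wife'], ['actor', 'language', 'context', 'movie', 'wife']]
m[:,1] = ['concept', 'actor', 'recording']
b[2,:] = ['actor', 'language', 'context', 'movie', 'wife']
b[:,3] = ['database', 'protection', 'movie']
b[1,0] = 'player'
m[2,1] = 'recording'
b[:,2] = ['baseball', 'quality', 'context']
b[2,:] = ['actor', 'language', 'context', 'movie', 'wife']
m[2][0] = 'theory'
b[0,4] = 'recipe'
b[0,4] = 'recipe'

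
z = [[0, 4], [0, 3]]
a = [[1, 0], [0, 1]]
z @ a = [[0, 4], [0, 3]]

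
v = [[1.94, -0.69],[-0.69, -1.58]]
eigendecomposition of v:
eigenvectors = [[0.98, 0.19], [-0.19, 0.98]]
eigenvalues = [2.07, -1.71]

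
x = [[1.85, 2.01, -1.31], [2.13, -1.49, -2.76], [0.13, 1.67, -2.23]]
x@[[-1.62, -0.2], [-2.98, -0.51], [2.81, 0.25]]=[[-12.67,-1.72], [-6.77,-0.36], [-11.45,-1.44]]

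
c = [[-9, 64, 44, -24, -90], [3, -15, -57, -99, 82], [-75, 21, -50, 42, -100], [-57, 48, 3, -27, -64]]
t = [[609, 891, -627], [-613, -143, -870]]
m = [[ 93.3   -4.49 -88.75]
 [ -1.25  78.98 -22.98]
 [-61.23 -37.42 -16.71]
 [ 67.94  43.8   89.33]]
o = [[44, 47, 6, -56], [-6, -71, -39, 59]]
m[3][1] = 43.8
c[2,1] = 21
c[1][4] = 82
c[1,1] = -15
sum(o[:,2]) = -33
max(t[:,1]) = 891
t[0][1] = 891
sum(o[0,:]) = 41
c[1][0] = 3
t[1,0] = -613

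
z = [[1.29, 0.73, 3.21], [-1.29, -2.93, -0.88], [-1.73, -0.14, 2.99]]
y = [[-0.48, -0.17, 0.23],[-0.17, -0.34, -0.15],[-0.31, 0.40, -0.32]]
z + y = [[0.81, 0.56, 3.44], [-1.46, -3.27, -1.03], [-2.04, 0.26, 2.67]]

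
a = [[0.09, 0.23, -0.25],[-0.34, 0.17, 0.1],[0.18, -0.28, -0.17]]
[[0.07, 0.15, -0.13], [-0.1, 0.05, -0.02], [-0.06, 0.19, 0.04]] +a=[[0.16, 0.38, -0.38], [-0.44, 0.22, 0.08], [0.12, -0.09, -0.13]]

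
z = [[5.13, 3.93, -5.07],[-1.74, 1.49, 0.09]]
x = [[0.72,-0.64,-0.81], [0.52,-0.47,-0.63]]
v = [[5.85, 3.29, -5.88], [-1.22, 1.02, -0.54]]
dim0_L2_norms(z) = [5.42, 4.2, 5.07]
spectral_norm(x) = 1.57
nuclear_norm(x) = 1.60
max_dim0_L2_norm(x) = 1.03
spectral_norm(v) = 8.92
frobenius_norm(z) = 8.53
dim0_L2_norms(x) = [0.89, 0.79, 1.03]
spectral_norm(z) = 8.23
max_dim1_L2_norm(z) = 8.21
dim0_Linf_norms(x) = [0.72, 0.64, 0.81]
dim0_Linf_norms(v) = [5.85, 3.29, 5.88]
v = x + z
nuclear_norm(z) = 10.47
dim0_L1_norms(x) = [1.24, 1.11, 1.44]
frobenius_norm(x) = 1.57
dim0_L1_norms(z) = [6.87, 5.42, 5.16]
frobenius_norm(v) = 9.08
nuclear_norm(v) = 10.60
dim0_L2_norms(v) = [5.98, 3.44, 5.9]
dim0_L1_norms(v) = [7.07, 4.31, 6.42]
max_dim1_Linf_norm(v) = 5.88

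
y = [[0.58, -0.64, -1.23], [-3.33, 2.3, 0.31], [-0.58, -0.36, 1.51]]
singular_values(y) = [4.21, 1.87, 0.52]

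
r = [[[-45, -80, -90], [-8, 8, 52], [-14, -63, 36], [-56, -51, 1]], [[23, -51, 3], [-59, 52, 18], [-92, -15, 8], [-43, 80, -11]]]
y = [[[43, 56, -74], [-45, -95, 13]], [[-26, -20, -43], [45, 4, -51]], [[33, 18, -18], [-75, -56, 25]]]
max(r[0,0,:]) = -45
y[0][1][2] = 13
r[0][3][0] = -56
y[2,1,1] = -56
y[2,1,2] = 25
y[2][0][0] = 33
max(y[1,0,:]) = -20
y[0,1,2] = 13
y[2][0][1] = 18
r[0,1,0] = -8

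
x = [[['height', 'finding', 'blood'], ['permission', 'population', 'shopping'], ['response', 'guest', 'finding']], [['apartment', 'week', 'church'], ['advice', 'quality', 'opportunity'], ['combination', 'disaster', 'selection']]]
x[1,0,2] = 'church'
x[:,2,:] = [['response', 'guest', 'finding'], ['combination', 'disaster', 'selection']]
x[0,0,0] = 'height'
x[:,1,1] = ['population', 'quality']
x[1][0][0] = 'apartment'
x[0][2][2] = 'finding'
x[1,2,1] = 'disaster'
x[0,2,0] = 'response'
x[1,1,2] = 'opportunity'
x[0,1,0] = 'permission'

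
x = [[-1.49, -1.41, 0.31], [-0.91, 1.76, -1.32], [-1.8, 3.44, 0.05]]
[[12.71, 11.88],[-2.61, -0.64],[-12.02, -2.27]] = x@[[-3.89, -4.98], [-5.49, -3.26], [-2.66, -0.43]]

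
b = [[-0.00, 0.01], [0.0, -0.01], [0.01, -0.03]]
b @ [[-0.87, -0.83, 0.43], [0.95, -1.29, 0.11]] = [[0.01, -0.01, 0.0], [-0.01, 0.01, -0.0], [-0.04, 0.03, 0.00]]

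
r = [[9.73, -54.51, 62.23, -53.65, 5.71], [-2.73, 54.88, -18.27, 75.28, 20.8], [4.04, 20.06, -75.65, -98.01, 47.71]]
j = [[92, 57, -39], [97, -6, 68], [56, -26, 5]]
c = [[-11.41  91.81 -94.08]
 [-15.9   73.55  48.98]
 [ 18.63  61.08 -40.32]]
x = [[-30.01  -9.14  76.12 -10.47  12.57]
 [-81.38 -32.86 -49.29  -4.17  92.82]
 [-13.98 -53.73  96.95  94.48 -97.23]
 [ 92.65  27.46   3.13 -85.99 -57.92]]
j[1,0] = 97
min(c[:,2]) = -94.08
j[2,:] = [56, -26, 5]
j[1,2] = 68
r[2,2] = -75.65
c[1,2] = 48.98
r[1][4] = 20.8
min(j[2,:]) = -26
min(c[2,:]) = -40.32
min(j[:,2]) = -39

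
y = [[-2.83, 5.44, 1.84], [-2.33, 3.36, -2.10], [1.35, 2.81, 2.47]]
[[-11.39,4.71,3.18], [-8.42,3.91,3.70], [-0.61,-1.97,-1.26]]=y @ [[1.82, -1.55, -0.82], [-1.18, 0.07, 0.29], [0.10, -0.03, -0.39]]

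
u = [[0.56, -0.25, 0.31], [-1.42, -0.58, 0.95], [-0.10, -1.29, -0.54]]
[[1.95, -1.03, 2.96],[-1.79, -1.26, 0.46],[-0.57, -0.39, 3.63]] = u @ [[2.45,-0.55,2.52], [-0.39,0.99,-3.81], [1.54,-1.54,1.92]]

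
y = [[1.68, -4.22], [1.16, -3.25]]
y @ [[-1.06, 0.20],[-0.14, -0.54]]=[[-1.19, 2.61], [-0.77, 1.99]]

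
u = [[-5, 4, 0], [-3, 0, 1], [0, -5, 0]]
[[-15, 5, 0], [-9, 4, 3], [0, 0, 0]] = u @ [[3, -1, 0], [0, 0, 0], [0, 1, 3]]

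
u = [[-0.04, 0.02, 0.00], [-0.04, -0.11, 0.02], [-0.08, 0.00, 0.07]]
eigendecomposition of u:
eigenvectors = [[0.02, 0.78, 0.31], [0.11, -0.34, -0.94], [0.99, 0.53, 0.15]]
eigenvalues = [0.07, -0.05, -0.1]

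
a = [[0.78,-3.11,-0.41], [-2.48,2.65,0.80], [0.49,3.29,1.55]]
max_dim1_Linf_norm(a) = 3.29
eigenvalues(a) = [-1.37, 1.14, 5.21]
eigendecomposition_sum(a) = [[-0.76, -0.64, 0.07], [-0.63, -0.54, 0.06], [0.84, 0.71, -0.08]] + [[0.22, 0.01, 0.21], [-0.16, -0.01, -0.15], [0.99, 0.04, 0.92]] + [[1.31, -2.48, -0.69], [-1.69, 3.19, 0.89], [-1.34, 2.54, 0.71]]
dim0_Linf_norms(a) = [2.48, 3.29, 1.55]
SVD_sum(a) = [[0.9, -2.92, -0.9], [-0.95, 3.08, 0.95], [-0.94, 3.04, 0.93]] + [[-0.04,-0.01,-0.01],[-1.49,-0.35,-0.38],[1.47,0.34,0.37]] + [[-0.08, -0.18, 0.50],  [-0.04, -0.08, 0.23],  [-0.04, -0.09, 0.25]]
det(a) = -8.15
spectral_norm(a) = 5.69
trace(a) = 4.98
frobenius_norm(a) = 6.14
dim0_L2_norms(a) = [2.65, 5.25, 1.79]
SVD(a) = [[-0.56, -0.02, 0.83], [0.59, -0.71, 0.38], [0.58, 0.70, 0.41]] @ diag([5.693233027707649, 2.2129897106640555, 0.6465092673069697]) @ [[-0.28,0.92,0.28], [0.95,0.22,0.24], [-0.16,-0.33,0.93]]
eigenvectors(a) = [[-0.58, -0.22, -0.52], [-0.49, 0.15, 0.67], [0.65, -0.96, 0.53]]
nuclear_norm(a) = 8.55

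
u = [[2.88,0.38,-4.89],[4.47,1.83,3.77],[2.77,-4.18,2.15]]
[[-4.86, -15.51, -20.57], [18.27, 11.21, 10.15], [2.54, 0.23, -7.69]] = u @[[1.67,-0.48,-1.65],  [1.58,1.16,2.51],  [2.1,2.98,3.43]]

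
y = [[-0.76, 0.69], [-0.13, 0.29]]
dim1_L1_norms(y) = [1.45, 0.42]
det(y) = -0.13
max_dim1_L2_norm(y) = 1.03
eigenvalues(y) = [-0.67, 0.2]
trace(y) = -0.47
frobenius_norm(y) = 1.07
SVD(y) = [[-0.96,-0.28],[-0.28,0.96]] @ diag([1.0675727457228146, 0.12242725427718539]) @ [[0.72, -0.7], [0.7, 0.72]]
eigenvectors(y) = [[-0.99,-0.59], [-0.13,-0.81]]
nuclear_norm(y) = 1.19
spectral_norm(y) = 1.07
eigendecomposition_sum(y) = [[-0.74, 0.53], [-0.10, 0.07]] + [[-0.02, 0.16], [-0.03, 0.22]]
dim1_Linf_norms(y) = [0.76, 0.29]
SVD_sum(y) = [[-0.74, 0.71], [-0.21, 0.21]] + [[-0.02,  -0.02], [0.08,  0.08]]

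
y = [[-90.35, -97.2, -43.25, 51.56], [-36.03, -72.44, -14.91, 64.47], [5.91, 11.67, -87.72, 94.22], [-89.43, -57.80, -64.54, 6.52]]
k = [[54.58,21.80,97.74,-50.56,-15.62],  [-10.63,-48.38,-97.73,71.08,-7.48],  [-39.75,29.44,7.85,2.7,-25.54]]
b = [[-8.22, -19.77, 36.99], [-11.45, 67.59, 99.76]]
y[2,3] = 94.22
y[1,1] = -72.44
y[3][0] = -89.43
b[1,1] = 67.59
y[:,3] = [51.56, 64.47, 94.22, 6.52]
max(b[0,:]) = 36.99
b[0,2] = 36.99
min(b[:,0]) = -11.45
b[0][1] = -19.77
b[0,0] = -8.22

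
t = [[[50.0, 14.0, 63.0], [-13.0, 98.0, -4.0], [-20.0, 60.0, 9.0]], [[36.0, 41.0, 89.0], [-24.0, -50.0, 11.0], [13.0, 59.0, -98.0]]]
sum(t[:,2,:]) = 23.0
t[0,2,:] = [-20.0, 60.0, 9.0]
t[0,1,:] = [-13.0, 98.0, -4.0]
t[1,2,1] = 59.0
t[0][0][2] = 63.0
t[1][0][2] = 89.0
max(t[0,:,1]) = 98.0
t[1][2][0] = 13.0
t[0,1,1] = 98.0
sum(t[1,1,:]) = -63.0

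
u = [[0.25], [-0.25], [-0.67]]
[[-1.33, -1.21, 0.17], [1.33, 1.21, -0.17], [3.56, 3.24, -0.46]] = u@ [[-5.32, -4.84, 0.69]]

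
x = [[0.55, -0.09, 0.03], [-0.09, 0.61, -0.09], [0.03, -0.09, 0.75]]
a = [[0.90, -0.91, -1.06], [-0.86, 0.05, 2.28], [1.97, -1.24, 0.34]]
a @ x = [[0.55, -0.54, -0.69], [-0.41, -0.1, 1.68], [1.21, -0.96, 0.43]]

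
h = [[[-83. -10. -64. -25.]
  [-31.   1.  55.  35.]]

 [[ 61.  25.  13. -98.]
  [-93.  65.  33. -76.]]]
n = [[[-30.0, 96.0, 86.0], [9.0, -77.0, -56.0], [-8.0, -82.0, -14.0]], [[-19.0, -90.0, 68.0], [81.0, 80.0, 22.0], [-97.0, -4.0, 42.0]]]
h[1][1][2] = 33.0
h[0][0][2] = -64.0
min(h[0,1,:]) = -31.0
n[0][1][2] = -56.0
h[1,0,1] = 25.0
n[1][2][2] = 42.0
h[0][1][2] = 55.0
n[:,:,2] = [[86.0, -56.0, -14.0], [68.0, 22.0, 42.0]]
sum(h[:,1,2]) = 88.0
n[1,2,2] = 42.0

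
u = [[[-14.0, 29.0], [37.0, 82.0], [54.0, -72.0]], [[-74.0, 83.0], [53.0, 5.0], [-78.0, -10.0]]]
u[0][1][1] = 82.0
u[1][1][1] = 5.0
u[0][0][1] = 29.0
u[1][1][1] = 5.0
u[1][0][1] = 83.0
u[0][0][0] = -14.0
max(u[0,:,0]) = 54.0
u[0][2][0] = 54.0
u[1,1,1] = 5.0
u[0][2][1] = -72.0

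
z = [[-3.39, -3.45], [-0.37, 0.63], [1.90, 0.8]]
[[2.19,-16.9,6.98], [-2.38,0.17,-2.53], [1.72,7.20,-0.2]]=z @ [[2.00, 2.95, 1.27], [-2.60, 2.00, -3.27]]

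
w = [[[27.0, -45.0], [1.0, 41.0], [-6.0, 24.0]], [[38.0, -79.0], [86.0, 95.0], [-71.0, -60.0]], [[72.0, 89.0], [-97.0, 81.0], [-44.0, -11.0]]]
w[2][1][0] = -97.0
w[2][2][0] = -44.0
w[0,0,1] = -45.0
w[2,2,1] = -11.0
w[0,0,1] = -45.0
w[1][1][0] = 86.0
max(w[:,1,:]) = 95.0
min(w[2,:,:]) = -97.0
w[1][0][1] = -79.0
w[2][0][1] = 89.0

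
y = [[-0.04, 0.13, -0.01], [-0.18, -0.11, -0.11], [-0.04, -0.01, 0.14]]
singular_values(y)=[0.24, 0.15, 0.13]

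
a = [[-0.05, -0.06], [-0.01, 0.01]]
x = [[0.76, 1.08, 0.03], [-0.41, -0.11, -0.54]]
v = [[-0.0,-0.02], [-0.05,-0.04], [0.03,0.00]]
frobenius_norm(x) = 1.49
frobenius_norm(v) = 0.07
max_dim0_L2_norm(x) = 1.09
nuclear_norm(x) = 1.95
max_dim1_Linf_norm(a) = 0.06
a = x @ v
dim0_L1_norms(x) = [1.17, 1.19, 0.57]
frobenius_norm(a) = 0.08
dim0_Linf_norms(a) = [0.05, 0.06]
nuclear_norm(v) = 0.09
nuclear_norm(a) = 0.09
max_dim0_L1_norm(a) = 0.07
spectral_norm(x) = 1.37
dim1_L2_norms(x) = [1.32, 0.69]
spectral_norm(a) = 0.08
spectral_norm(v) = 0.07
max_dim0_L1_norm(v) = 0.08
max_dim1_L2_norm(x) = 1.32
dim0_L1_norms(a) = [0.06, 0.07]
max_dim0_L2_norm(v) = 0.06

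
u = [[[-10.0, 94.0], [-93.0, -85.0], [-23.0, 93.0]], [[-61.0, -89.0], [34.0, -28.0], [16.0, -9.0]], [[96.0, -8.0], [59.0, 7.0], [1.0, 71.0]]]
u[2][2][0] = 1.0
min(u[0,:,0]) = -93.0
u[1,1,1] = -28.0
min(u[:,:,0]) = -93.0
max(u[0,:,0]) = -10.0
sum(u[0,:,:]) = -24.0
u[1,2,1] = -9.0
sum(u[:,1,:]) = -106.0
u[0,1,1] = -85.0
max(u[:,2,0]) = 16.0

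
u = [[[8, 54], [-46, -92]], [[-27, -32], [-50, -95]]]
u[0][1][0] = -46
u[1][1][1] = -95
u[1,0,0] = -27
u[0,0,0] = 8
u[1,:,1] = [-32, -95]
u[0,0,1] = 54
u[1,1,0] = -50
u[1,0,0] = -27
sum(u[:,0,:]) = 3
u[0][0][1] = 54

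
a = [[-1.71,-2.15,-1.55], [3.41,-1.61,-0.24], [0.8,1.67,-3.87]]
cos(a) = [[0.6, -8.72, -3.36],[11.69, 1.36, -3.2],[4.7, 3.12, -0.98]]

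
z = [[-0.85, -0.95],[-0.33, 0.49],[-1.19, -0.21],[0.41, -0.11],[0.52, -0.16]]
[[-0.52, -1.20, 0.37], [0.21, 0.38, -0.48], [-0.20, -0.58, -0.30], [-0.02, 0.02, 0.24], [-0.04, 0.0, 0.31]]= z@[[0.08,0.31,0.38], [0.48,0.99,-0.73]]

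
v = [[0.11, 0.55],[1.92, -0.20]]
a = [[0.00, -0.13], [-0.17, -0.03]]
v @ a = [[-0.09, -0.03], [0.03, -0.24]]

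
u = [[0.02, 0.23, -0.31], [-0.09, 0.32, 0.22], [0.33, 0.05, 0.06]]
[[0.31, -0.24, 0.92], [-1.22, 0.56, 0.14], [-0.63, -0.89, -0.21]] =u@[[-1.08, -2.89, -0.54], [-2.24, 0.34, 1.56], [-2.73, 0.85, -1.84]]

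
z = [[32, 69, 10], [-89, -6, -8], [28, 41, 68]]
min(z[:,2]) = -8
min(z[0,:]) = 10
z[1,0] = -89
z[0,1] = 69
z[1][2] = -8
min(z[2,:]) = 28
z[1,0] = -89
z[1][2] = -8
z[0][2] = 10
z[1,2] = -8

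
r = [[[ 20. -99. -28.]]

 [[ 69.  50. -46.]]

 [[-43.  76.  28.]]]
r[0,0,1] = -99.0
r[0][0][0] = 20.0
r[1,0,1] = 50.0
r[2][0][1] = 76.0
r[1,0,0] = 69.0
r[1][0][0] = 69.0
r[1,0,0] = 69.0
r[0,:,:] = [[20.0, -99.0, -28.0]]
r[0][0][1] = -99.0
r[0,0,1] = -99.0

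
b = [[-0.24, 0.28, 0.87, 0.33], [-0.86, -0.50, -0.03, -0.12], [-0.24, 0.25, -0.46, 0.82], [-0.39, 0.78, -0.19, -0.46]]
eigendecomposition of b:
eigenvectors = [[0.59+0.00j, 0.59-0.00j, 0.29-0.27j, (0.29+0.27j)],[-0.27+0.36j, (-0.27-0.36j), 0.55+0.00j, (0.55-0j)],[(0.29+0.38j), 0.29-0.38j, (-0.11+0.51j), (-0.11-0.51j)],[(-0.03+0.48j), (-0.03-0.48j), -0.33-0.40j, -0.33+0.40j]]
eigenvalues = [(0.05+1j), (0.05-1j), (-0.88+0.49j), (-0.88-0.49j)]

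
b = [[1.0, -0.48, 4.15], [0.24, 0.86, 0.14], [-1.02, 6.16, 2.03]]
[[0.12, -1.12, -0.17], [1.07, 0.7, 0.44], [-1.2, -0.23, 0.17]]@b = [[0.02, -2.07, -0.0], [0.79, 2.80, 5.43], [-1.43, 1.43, -4.67]]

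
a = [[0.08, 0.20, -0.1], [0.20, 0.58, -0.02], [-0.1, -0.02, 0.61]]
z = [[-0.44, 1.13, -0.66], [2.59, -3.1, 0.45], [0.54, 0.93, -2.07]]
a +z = [[-0.36,1.33,-0.76], [2.79,-2.52,0.43], [0.44,0.91,-1.46]]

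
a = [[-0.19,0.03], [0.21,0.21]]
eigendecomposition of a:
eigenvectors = [[-0.89,  -0.07], [0.45,  -1.0]]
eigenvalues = [-0.21, 0.23]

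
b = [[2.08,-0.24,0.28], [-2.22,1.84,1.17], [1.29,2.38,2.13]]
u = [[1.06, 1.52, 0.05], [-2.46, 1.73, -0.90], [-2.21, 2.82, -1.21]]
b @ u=[[2.18, 3.54, -0.02], [-9.47, 3.11, -3.18], [-9.19, 12.08, -4.65]]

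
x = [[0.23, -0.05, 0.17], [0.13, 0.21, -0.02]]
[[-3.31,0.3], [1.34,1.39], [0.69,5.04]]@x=[[-0.72, 0.23, -0.57], [0.49, 0.22, 0.20], [0.81, 1.02, 0.02]]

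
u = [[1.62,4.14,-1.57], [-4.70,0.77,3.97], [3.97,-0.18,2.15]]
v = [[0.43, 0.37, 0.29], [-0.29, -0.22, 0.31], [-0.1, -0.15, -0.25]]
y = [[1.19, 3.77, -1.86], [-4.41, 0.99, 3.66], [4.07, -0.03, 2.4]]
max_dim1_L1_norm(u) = 9.44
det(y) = 106.27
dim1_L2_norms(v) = [0.64, 0.48, 0.31]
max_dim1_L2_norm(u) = 6.2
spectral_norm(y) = 6.44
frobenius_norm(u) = 9.00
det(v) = 0.01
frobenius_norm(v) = 0.85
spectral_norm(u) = 6.90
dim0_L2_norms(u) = [6.36, 4.21, 4.78]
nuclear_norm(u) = 15.06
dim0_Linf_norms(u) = [4.7, 4.14, 3.97]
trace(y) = 4.58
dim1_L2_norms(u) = [4.71, 6.2, 4.52]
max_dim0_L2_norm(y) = 6.12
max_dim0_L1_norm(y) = 9.67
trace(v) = -0.04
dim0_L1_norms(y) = [9.67, 4.79, 7.92]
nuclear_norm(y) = 14.61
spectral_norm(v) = 0.72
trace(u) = 4.54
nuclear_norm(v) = 1.21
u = v + y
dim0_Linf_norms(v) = [0.43, 0.37, 0.31]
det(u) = 114.40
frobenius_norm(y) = 8.67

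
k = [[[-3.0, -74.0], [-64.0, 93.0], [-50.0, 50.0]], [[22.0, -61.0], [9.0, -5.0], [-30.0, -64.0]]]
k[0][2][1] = 50.0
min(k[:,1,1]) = -5.0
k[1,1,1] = -5.0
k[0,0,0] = -3.0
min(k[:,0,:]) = -74.0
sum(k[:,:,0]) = -116.0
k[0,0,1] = -74.0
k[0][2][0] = -50.0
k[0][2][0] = -50.0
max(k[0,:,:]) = 93.0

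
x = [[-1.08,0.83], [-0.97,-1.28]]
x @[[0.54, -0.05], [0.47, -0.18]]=[[-0.19, -0.1], [-1.13, 0.28]]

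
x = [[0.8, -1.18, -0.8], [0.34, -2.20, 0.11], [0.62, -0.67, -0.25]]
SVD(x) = [[-0.54, 0.7, -0.46], [-0.78, -0.62, -0.04], [-0.31, 0.34, 0.89]] @ diag([2.7492503508441666, 0.9631980115935337, 0.223096613254188]) @ [[-0.32, 0.93, 0.15],[0.58, 0.33, -0.74],[0.74, 0.15, 0.65]]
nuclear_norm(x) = 3.94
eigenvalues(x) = [(0.18+0.51j), (0.18-0.51j), (-2.01+0j)]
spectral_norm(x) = 2.75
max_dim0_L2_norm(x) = 2.58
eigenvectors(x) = [[(-0.78+0j), -0.78-0.00j, -0.42+0.00j],[-0.12+0.05j, (-0.12-0.05j), -0.89+0.00j],[(-0.43+0.43j), -0.43-0.43j, (-0.19+0j)]]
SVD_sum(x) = [[0.48, -1.39, -0.23], [0.70, -2.0, -0.33], [0.28, -0.81, -0.13]] + [[0.40, 0.22, -0.5],[-0.35, -0.20, 0.45],[0.19, 0.11, -0.24]] + [[-0.08, -0.02, -0.07], [-0.01, -0.00, -0.01], [0.15, 0.03, 0.13]]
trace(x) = -1.65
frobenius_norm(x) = 2.92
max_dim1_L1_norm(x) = 2.78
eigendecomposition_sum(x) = [[(0.35+0.18j), -0.07-0.12j, (-0.46+0.18j)], [(0.06+0.01j), (-0.02-0.01j), (-0.06+0.05j)], [(0.29-0.1j), -0.11-0.03j, -0.15+0.35j]] + [[0.35-0.18j, (-0.07+0.12j), (-0.46-0.18j)],  [0.06-0.01j, (-0.02+0.01j), (-0.06-0.05j)],  [(0.29+0.1j), (-0.11+0.03j), (-0.15-0.35j)]] + [[(0.1-0j), (-1.04+0j), (0.11+0j)], [(0.21-0j), (-2.16+0j), 0.23+0.00j], [(0.04-0j), (-0.46+0j), (0.05+0j)]]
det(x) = -0.59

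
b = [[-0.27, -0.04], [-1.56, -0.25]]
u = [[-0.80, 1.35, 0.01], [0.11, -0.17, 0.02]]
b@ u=[[0.21, -0.36, -0.0], [1.22, -2.06, -0.02]]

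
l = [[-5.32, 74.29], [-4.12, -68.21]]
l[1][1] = -68.21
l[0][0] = -5.32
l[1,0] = -4.12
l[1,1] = -68.21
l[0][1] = 74.29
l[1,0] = -4.12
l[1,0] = -4.12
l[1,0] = -4.12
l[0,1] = 74.29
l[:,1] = [74.29, -68.21]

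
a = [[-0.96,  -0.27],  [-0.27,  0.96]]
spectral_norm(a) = 1.00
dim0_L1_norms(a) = [1.23, 1.23]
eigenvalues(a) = [-1.0, 1.0]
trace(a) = 0.00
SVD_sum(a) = [[-0.96, 0.00],[-0.27, 0.00]] + [[0.00, -0.27], [0.0, 0.96]]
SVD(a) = [[-0.96,-0.27], [-0.27,0.96]] @ diag([0.9972462083156797, 0.9972462083156797]) @ [[1.0, 0.0], [0.00, 1.00]]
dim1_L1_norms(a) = [1.23, 1.23]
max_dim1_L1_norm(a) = 1.23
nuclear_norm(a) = 1.99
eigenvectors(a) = [[-0.99, 0.14],[-0.14, -0.99]]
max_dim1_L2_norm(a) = 1.0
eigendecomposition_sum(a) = [[-0.98,-0.14],[-0.13,-0.02]] + [[0.02, -0.14], [-0.14, 0.98]]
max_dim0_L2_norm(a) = 1.0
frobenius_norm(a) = 1.41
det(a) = -0.99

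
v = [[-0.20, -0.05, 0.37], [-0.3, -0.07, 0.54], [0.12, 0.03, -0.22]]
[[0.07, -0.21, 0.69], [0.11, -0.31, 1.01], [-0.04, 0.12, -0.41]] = v@[[-0.88, 0.56, -1.04], [0.48, -0.95, -0.09], [-0.23, -0.39, 1.28]]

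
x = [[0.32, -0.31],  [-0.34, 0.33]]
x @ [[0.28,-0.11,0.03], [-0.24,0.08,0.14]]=[[0.16,  -0.06,  -0.03], [-0.17,  0.06,  0.04]]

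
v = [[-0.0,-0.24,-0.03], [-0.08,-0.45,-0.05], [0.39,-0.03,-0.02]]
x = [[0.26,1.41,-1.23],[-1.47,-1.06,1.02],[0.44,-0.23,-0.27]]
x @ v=[[-0.59, -0.66, -0.05], [0.48, 0.80, 0.08], [-0.09, 0.01, 0.0]]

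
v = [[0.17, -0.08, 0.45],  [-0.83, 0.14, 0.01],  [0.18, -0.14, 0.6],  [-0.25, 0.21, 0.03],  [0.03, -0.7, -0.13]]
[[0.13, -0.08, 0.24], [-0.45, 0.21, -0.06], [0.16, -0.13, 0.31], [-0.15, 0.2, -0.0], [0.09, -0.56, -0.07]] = v@[[0.52, -0.12, 0.08],[-0.12, 0.8, 0.01],[0.08, 0.01, 0.50]]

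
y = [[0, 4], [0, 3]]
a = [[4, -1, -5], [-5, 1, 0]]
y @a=[[-20, 4, 0], [-15, 3, 0]]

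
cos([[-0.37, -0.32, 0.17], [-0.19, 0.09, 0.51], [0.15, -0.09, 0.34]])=[[0.89, -0.04, 0.08],[-0.06, 0.99, -0.09],[-0.01, 0.04, 0.95]]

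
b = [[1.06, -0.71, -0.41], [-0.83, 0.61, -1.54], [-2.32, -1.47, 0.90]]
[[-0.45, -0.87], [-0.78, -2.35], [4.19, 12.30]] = b @ [[-0.91,  -2.53], [-1.06,  -3.44], [0.58,  1.53]]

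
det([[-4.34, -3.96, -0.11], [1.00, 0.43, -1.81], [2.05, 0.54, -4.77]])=0.502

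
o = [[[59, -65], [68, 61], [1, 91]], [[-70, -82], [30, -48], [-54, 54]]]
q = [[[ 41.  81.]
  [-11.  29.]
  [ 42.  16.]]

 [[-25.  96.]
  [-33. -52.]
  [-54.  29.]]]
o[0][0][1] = -65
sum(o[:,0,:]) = -158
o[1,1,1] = -48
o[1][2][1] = 54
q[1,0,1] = 96.0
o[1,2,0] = -54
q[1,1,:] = [-33.0, -52.0]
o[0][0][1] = -65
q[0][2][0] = 42.0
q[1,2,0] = -54.0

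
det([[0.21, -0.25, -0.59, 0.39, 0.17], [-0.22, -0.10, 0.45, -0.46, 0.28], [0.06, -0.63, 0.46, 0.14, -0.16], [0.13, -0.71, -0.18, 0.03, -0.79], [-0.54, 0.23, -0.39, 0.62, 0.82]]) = -0.159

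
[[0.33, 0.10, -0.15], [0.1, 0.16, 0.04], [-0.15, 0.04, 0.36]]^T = [[0.33, 0.1, -0.15], [0.1, 0.16, 0.04], [-0.15, 0.04, 0.36]]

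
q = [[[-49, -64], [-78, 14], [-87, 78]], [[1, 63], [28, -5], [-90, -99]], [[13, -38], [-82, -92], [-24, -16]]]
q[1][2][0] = -90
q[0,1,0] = -78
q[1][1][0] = 28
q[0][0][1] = -64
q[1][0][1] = 63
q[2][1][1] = -92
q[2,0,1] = -38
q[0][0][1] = -64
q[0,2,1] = 78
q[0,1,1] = 14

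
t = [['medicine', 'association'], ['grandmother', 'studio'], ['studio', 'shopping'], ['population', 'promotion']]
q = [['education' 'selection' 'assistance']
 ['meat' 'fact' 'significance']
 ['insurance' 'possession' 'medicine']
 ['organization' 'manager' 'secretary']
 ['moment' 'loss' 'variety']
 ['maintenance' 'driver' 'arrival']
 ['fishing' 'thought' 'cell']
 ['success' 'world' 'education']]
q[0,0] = 'education'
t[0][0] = 'medicine'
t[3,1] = 'promotion'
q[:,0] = ['education', 'meat', 'insurance', 'organization', 'moment', 'maintenance', 'fishing', 'success']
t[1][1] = 'studio'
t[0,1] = 'association'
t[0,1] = 'association'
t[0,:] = ['medicine', 'association']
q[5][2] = 'arrival'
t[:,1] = ['association', 'studio', 'shopping', 'promotion']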